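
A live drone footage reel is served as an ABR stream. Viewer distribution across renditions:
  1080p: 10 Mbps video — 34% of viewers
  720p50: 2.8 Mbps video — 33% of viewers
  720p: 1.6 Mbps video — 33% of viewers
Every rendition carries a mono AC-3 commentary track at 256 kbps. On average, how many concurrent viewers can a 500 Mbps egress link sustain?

Audio: 256 kbps = 0.256 Mbps.
Average per-viewer bitrate: 0.34×10.256 + 0.33×3.056 + 0.33×1.856 = 5.108 Mbps.
500 Mbps = 500.0 Mbps; 500.0 / 5.108 = 97.89 → 97.

97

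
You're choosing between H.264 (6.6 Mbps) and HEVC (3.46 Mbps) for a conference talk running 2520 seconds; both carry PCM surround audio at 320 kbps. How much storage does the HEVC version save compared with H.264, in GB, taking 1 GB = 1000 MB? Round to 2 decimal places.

Audio: 320 kbps = 0.320 Mbps.
H.264: 6.920 Mbps × 2520 s = 17438.4 Mb = 2.180 GB.
HEVC: 3.780 Mbps × 2520 s = 9525.6 Mb = 1.191 GB.
Saving: 2.180 − 1.191 = 0.989 GB.

0.99 GB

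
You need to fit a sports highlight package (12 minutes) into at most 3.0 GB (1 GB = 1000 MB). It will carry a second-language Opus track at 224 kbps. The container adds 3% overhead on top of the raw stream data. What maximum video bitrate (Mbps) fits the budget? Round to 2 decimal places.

Budget: 3.0 GB = 24000.0 Mb.
Stream payload after overhead: 24000.0 / 1.03 = 23301.0 Mb.
12 min = 720 s
Total bitrate budget: 23301.0 Mb / 720 s = 32.362 Mbps.
Audio: 224 kbps = 0.224 Mbps.
Video: 32.362 − 0.224 = 32.138 Mbps.

32.14 Mbps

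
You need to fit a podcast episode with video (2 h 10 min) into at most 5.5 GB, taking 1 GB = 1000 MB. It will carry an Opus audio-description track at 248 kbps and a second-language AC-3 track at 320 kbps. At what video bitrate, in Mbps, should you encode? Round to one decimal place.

5.1 Mbps

Budget: 5.5 GB = 44000.0 Mb.
2 h 10 min = 130 min = 7800 s
Total bitrate budget: 44000.0 Mb / 7800 s = 5.641 Mbps.
Audio total: 248 + 320 = 568 kbps = 0.568 Mbps.
Video: 5.641 − 0.568 = 5.073 Mbps.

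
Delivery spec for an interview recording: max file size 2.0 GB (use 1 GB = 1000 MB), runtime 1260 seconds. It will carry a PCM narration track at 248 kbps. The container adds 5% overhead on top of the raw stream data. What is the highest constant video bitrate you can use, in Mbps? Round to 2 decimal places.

Budget: 2.0 GB = 16000.0 Mb.
Stream payload after overhead: 16000.0 / 1.05 = 15238.1 Mb.
Total bitrate budget: 15238.1 Mb / 1260 s = 12.094 Mbps.
Audio: 248 kbps = 0.248 Mbps.
Video: 12.094 − 0.248 = 11.846 Mbps.

11.85 Mbps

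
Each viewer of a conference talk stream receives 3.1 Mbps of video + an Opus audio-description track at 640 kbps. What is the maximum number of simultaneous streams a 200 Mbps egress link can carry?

53

Audio: 640 kbps = 0.640 Mbps.
Per-viewer media rate: 3.740 Mbps.
200 Mbps = 200.0 Mbps; 200.0 / 3.740 = 53.48 → 53 viewers.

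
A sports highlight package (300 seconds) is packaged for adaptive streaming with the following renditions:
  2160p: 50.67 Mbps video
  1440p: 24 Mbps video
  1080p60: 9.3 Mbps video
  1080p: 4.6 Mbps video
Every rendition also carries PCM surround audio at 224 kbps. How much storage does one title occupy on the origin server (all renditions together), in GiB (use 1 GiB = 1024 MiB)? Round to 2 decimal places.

Audio: 224 kbps = 0.224 Mbps.
Sum of rendition bitrates: (50.67+0.224) + (24+0.224) + (9.3+0.224) + (4.6+0.224) = 89.466 Mbps.
× 300 s = 26,840 Mb = 3,355 MB = 3.125 GiB.

3.12 GiB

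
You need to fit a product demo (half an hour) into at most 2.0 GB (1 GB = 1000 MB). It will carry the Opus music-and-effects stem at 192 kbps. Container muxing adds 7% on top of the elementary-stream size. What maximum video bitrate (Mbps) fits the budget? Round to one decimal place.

8.1 Mbps

Budget: 2.0 GB = 16000.0 Mb.
Stream payload after overhead: 16000.0 / 1.07 = 14953.3 Mb.
30 min = 1800 s
Total bitrate budget: 14953.3 Mb / 1800 s = 8.307 Mbps.
Audio: 192 kbps = 0.192 Mbps.
Video: 8.307 − 0.192 = 8.115 Mbps.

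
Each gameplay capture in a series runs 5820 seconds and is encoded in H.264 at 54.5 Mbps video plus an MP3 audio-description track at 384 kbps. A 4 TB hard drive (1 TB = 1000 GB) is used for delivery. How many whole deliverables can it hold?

Audio: 384 kbps = 0.384 Mbps.
Total bitrate: 54.884 Mbps.
Per item: 54.884 Mbps × 5820 s = 319,425 Mb = 39,928 MB.
Capacity: 4 TB = 32,000,000 Mb; 100.18 items → 100 complete.

100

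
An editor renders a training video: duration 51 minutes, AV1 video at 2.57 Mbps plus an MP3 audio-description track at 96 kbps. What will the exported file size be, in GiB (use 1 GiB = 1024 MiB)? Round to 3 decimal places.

0.950 GiB

51 min = 3060 s
Audio: 96 kbps = 0.096 Mbps.
Total bitrate: 2.57 + 0.096 = 2.666 Mbps.
Stream data: 2.666 Mbps × 3060 s = 8158.0 Mb.
8,158 Mb = 1,019,745,000 bytes ÷ 1,073,741,824 = 0.9497 GiB.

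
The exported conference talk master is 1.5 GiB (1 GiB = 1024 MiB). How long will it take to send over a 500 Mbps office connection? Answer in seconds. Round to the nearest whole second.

26 seconds

File: 1.5 GiB = 12884.9 Mb.
At 500 Mbps: 12884.9 / 500 = 25.8 s ≈ 25.8 seconds.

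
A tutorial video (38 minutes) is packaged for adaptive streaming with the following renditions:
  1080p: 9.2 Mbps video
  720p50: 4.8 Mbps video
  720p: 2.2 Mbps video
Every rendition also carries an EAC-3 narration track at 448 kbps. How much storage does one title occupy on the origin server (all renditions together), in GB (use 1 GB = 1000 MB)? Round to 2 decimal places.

38 min = 2280 s
Audio: 448 kbps = 0.448 Mbps.
Sum of rendition bitrates: (9.2+0.448) + (4.8+0.448) + (2.2+0.448) = 17.544 Mbps.
× 2280 s = 40,000 Mb = 5,000 MB = 5.000 GB.

5.00 GB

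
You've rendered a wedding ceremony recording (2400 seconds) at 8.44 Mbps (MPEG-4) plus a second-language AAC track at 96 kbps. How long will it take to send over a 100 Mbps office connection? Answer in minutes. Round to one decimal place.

3.4 minutes

Audio: 96 kbps = 0.096 Mbps.
Total bitrate: 8.536 Mbps.
File: 8.536 Mbps × 2400 s = 20486.4 Mb.
At 100 Mbps: 20486.4 / 100 = 204.9 s ≈ 3.41 minutes.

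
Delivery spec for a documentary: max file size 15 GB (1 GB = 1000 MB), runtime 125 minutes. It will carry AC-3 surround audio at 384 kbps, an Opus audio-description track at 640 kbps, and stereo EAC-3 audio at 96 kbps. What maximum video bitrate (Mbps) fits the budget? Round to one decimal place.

Budget: 15 GB = 120000.0 Mb.
125 min = 7500 s
Total bitrate budget: 120000.0 Mb / 7500 s = 16.000 Mbps.
Audio total: 384 + 640 + 96 = 1120 kbps = 1.120 Mbps.
Video: 16.000 − 1.120 = 14.880 Mbps.

14.9 Mbps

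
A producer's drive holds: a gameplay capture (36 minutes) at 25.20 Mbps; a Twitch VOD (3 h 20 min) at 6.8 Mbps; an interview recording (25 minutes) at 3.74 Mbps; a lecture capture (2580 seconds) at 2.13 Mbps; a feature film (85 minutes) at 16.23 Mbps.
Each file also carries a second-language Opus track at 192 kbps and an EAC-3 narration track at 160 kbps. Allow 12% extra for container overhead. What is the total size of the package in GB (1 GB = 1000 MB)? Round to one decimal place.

33.3 GB

Audio total: 192 + 160 = 352 kbps = 0.352 Mbps.
gameplay capture: 25.552 Mbps × 2160 s × 1.12 = 61815.4 Mb
Twitch VOD: 7.152 Mbps × 12000 s × 1.12 = 96122.9 Mb
interview recording: 4.092 Mbps × 1500 s × 1.12 = 6874.6 Mb
lecture capture: 2.482 Mbps × 2580 s × 1.12 = 7172.0 Mb
feature film: 16.582 Mbps × 5100 s × 1.12 = 94716.4 Mb
Total: 266701.2 Mb = 33337.7 MB.
= 33.34 GB.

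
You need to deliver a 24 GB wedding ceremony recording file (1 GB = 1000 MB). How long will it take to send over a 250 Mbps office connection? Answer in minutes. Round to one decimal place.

12.8 minutes

File: 24 GB = 192000.0 Mb.
At 250 Mbps: 192000.0 / 250 = 768.0 s ≈ 12.8 minutes.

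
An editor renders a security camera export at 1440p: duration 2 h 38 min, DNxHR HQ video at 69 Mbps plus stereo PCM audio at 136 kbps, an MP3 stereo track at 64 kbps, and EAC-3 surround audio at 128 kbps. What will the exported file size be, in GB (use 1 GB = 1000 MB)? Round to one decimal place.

82.2 GB

2 h 38 min = 158 min = 9480 s
Audio total: 136 + 64 + 128 = 328 kbps = 0.328 Mbps.
Total bitrate: 69 + 0.328 = 69.328 Mbps.
Stream data: 69.328 Mbps × 9480 s = 657229.4 Mb.
657,229 Mb ÷ 8 = 82,154 MB → 82.15 GB.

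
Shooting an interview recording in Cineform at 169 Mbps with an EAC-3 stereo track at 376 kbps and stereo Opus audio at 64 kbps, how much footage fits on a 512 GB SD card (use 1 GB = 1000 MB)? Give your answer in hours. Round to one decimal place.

Audio total: 376 + 64 = 440 kbps = 0.440 Mbps.
Total bitrate: 169 + 0.440 = 169.440 Mbps.
Capacity: 512 GB = 4,096,000 Mb.
Recording time: 4,096,000 / 169.440 = 24,174 s ≈ 6.71 hours.

6.7 hours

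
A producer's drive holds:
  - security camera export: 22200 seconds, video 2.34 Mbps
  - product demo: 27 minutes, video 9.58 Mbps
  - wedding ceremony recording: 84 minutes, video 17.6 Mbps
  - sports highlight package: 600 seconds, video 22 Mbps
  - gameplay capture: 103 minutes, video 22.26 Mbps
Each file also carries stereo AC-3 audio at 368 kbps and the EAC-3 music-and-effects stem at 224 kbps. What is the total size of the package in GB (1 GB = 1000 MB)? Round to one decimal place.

41.0 GB

Audio total: 368 + 224 = 592 kbps = 0.592 Mbps.
security camera export: 2.932 Mbps × 22200 s = 65090.4 Mb
product demo: 10.172 Mbps × 1620 s = 16478.6 Mb
wedding ceremony recording: 18.192 Mbps × 5040 s = 91687.7 Mb
sports highlight package: 22.592 Mbps × 600 s = 13555.2 Mb
gameplay capture: 22.852 Mbps × 6180 s = 141225.4 Mb
Total: 328037.3 Mb = 41004.7 MB.
= 41.00 GB.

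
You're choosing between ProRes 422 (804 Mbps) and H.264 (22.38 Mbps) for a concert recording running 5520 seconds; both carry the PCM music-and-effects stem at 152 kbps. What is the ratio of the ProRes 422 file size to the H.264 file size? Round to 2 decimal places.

35.69

Audio: 152 kbps = 0.152 Mbps.
ProRes 422: 804.152 Mbps × 5520 s = 4438919.0 Mb = 516.758 GiB.
H.264: 22.532 Mbps × 5520 s = 124376.6 Mb = 14.479 GiB.
Ratio: 516.758 / 14.479 = 35.689.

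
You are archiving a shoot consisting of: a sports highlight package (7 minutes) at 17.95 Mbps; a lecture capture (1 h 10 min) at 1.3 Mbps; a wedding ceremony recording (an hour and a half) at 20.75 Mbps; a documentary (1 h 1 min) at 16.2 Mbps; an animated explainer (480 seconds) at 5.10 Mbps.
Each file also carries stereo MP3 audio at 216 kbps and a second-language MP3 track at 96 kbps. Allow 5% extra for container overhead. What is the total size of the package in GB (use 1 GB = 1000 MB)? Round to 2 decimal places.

25.10 GB

Audio total: 216 + 96 = 312 kbps = 0.312 Mbps.
sports highlight package: 18.262 Mbps × 420 s × 1.05 = 8053.5 Mb
lecture capture: 1.612 Mbps × 4200 s × 1.05 = 7108.9 Mb
wedding ceremony recording: 21.062 Mbps × 5400 s × 1.05 = 119421.5 Mb
documentary: 16.512 Mbps × 3660 s × 1.05 = 63455.6 Mb
animated explainer: 5.412 Mbps × 480 s × 1.05 = 2727.6 Mb
Total: 200767.3 Mb = 25095.9 MB.
= 25.10 GB.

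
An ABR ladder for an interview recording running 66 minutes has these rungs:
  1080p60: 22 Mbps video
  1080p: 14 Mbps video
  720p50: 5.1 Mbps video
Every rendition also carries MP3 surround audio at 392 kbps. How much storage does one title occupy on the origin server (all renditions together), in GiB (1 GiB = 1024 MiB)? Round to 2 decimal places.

19.49 GiB

66 min = 3960 s
Audio: 392 kbps = 0.392 Mbps.
Sum of rendition bitrates: (22+0.392) + (14+0.392) + (5.1+0.392) = 42.276 Mbps.
× 3960 s = 167,413 Mb = 20,927 MB = 19.49 GiB.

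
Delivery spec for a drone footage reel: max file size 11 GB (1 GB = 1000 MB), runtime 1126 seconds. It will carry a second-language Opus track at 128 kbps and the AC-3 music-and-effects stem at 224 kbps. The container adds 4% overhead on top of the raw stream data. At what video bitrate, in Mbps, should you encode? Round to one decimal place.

74.8 Mbps

Budget: 11 GB = 88000.0 Mb.
Stream payload after overhead: 88000.0 / 1.04 = 84615.4 Mb.
Total bitrate budget: 84615.4 Mb / 1126 s = 75.147 Mbps.
Audio total: 128 + 224 = 352 kbps = 0.352 Mbps.
Video: 75.147 − 0.352 = 74.795 Mbps.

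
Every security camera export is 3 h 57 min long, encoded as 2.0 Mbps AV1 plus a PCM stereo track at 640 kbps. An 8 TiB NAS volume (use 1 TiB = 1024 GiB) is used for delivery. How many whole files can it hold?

3 h 57 min = 237 min = 14220 s
Audio: 640 kbps = 0.640 Mbps.
Total bitrate: 2.640 Mbps.
Per item: 2.640 Mbps × 14220 s = 37,541 Mb = 4,693 MB.
Capacity: 8 TiB = 70,368,744 Mb; 1874.46 items → 1874 complete.

1874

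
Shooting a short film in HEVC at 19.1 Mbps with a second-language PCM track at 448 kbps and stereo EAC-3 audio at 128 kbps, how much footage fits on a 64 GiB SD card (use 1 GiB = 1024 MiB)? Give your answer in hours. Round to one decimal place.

7.8 hours

Audio total: 448 + 128 = 576 kbps = 0.576 Mbps.
Total bitrate: 19.1 + 0.576 = 19.676 Mbps.
Capacity: 64 GiB = 549,756 Mb.
Recording time: 549,756 / 19.676 = 27,940 s ≈ 7.76 hours.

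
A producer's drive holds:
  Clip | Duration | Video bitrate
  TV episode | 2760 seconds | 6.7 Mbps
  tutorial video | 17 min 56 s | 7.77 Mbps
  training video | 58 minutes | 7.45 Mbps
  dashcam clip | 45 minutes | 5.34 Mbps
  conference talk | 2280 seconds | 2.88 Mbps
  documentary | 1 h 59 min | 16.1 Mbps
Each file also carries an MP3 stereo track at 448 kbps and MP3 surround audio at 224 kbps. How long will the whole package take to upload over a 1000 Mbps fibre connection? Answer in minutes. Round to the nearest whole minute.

Audio total: 448 + 224 = 672 kbps = 0.672 Mbps.
TV episode: 7.372 Mbps × 2760 s = 20346.7 Mb
tutorial video: 8.442 Mbps × 1076 s = 9083.6 Mb
training video: 8.122 Mbps × 3480 s = 28264.6 Mb
dashcam clip: 6.012 Mbps × 2700 s = 16232.4 Mb
conference talk: 3.552 Mbps × 2280 s = 8098.6 Mb
documentary: 16.772 Mbps × 7140 s = 119752.1 Mb
Total: 201777.9 Mb = 25222.2 MB.
At 1000 Mbps: 201777.9 / 1000 = 202 s ≈ 3.36 minutes.

3 minutes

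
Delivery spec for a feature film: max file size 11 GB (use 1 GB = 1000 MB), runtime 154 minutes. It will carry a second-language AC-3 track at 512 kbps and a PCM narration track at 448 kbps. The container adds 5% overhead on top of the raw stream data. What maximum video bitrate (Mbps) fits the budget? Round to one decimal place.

Budget: 11 GB = 88000.0 Mb.
Stream payload after overhead: 88000.0 / 1.05 = 83809.5 Mb.
154 min = 9240 s
Total bitrate budget: 83809.5 Mb / 9240 s = 9.070 Mbps.
Audio total: 512 + 448 = 960 kbps = 0.960 Mbps.
Video: 9.070 − 0.960 = 8.110 Mbps.

8.1 Mbps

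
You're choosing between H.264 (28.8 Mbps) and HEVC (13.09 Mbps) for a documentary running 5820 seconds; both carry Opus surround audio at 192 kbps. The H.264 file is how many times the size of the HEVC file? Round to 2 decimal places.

2.18

Audio: 192 kbps = 0.192 Mbps.
H.264: 28.992 Mbps × 5820 s = 168733.4 Mb = 19.643 GiB.
HEVC: 13.282 Mbps × 5820 s = 77301.2 Mb = 8.999 GiB.
Ratio: 19.643 / 8.999 = 2.183.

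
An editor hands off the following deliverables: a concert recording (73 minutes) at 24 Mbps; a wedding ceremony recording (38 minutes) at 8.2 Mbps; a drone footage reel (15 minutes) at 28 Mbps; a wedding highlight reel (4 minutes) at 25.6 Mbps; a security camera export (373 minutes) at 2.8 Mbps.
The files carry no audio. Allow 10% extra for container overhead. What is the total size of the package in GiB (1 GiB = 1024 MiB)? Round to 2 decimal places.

27.89 GiB

concert recording: 24.000 Mbps × 4380 s × 1.10 = 115632.0 Mb
wedding ceremony recording: 8.200 Mbps × 2280 s × 1.10 = 20565.6 Mb
drone footage reel: 28.000 Mbps × 900 s × 1.10 = 27720.0 Mb
wedding highlight reel: 25.600 Mbps × 240 s × 1.10 = 6758.4 Mb
security camera export: 2.800 Mbps × 22380 s × 1.10 = 68930.4 Mb
Total: 239606.4 Mb = 29950.8 MB.
= 27.89 GiB.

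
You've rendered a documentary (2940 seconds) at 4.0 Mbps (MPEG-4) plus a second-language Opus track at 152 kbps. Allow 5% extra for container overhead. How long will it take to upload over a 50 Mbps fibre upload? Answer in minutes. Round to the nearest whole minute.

Audio: 152 kbps = 0.152 Mbps.
Total bitrate: 4.152 Mbps.
File: 4.152 Mbps × 2940 s = 12206.9 Mb.
With 5% container overhead: ×1.05. → 12817.2 Mb.
At 50 Mbps: 12817.2 / 50 = 256.3 s ≈ 4.27 minutes.

4 minutes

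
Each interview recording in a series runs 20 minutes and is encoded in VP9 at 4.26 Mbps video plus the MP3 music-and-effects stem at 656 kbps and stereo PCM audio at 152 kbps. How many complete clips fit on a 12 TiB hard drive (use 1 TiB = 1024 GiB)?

17356

20 min = 1200 s
Audio total: 656 + 152 = 808 kbps = 0.808 Mbps.
Total bitrate: 5.068 Mbps.
Per item: 5.068 Mbps × 1200 s = 6,082 Mb = 760.2 MB.
Capacity: 12 TiB = 105,553,116 Mb; 17356.14 items → 17356 complete.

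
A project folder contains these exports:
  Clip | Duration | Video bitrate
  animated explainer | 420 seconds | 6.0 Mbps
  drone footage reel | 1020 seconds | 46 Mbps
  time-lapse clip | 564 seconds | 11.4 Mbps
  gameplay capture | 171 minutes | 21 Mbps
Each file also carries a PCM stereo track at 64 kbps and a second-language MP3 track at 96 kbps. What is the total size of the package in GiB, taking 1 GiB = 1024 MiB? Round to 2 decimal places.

31.82 GiB

Audio total: 64 + 96 = 160 kbps = 0.160 Mbps.
animated explainer: 6.160 Mbps × 420 s = 2587.2 Mb
drone footage reel: 46.160 Mbps × 1020 s = 47083.2 Mb
time-lapse clip: 11.560 Mbps × 564 s = 6519.8 Mb
gameplay capture: 21.160 Mbps × 10260 s = 217101.6 Mb
Total: 273291.8 Mb = 34161.5 MB.
= 31.82 GiB.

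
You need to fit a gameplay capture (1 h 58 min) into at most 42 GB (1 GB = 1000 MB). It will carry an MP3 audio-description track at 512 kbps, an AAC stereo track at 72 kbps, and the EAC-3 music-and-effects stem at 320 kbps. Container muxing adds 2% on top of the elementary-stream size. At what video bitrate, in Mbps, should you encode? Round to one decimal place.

Budget: 42 GB = 336000.0 Mb.
Stream payload after overhead: 336000.0 / 1.02 = 329411.8 Mb.
1 h 58 min = 118 min = 7080 s
Total bitrate budget: 329411.8 Mb / 7080 s = 46.527 Mbps.
Audio total: 512 + 72 + 320 = 904 kbps = 0.904 Mbps.
Video: 46.527 − 0.904 = 45.623 Mbps.

45.6 Mbps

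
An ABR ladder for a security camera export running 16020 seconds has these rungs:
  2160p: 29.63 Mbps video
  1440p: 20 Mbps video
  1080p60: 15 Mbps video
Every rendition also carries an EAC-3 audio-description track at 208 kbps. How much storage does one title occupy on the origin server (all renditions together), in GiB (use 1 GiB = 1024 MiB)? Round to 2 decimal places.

121.70 GiB

Audio: 208 kbps = 0.208 Mbps.
Sum of rendition bitrates: (29.63+0.208) + (20+0.208) + (15+0.208) = 65.254 Mbps.
× 16020 s = 1,045,369 Mb = 130,671 MB = 121.7 GiB.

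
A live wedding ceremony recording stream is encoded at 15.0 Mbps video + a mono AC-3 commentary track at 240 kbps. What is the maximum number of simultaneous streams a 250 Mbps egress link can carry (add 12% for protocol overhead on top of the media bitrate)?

Audio: 240 kbps = 0.240 Mbps.
Per-viewer media rate: 15.240 Mbps.
On the wire with 12% overhead: 17.069 Mbps.
250 Mbps = 250.0 Mbps; 250.0 / 17.069 = 14.65 → 14 viewers.

14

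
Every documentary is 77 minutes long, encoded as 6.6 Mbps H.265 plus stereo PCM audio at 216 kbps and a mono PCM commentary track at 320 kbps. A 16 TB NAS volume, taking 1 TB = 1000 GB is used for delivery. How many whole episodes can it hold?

77 min = 4620 s
Audio total: 216 + 320 = 536 kbps = 0.536 Mbps.
Total bitrate: 7.136 Mbps.
Per item: 7.136 Mbps × 4620 s = 32,968 Mb = 4,121 MB.
Capacity: 16 TB = 128,000,000 Mb; 3882.52 items → 3882 complete.

3882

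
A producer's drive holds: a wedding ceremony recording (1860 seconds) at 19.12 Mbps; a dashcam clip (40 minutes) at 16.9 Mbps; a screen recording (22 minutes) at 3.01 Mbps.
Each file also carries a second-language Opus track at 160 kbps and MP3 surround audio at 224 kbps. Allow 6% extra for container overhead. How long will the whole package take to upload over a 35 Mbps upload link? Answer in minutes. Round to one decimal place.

Audio total: 160 + 224 = 384 kbps = 0.384 Mbps.
wedding ceremony recording: 19.504 Mbps × 1860 s × 1.06 = 38454.1 Mb
dashcam clip: 17.284 Mbps × 2400 s × 1.06 = 43970.5 Mb
screen recording: 3.394 Mbps × 1320 s × 1.06 = 4748.9 Mb
Total: 87173.5 Mb = 10896.7 MB.
At 35 Mbps: 87173.5 / 35 = 2491 s ≈ 41.5 minutes.

41.5 minutes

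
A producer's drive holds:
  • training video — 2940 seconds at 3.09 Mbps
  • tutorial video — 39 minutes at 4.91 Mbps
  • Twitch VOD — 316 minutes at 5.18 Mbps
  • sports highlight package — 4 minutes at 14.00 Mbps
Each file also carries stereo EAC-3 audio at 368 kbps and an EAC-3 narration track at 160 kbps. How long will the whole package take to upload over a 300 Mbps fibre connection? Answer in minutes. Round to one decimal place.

Audio total: 368 + 160 = 528 kbps = 0.528 Mbps.
training video: 3.618 Mbps × 2940 s = 10636.9 Mb
tutorial video: 5.438 Mbps × 2340 s = 12724.9 Mb
Twitch VOD: 5.708 Mbps × 18960 s = 108223.7 Mb
sports highlight package: 14.528 Mbps × 240 s = 3486.7 Mb
Total: 135072.2 Mb = 16884.0 MB.
At 300 Mbps: 135072.2 / 300 = 450 s ≈ 7.5 minutes.

7.5 minutes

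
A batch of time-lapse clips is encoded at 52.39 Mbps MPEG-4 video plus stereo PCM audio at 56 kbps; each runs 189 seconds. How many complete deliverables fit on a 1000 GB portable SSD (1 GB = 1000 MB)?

807

Audio: 56 kbps = 0.056 Mbps.
Total bitrate: 52.446 Mbps.
Per item: 52.446 Mbps × 189 s = 9,912 Mb = 1,239 MB.
Capacity: 1000 GB = 8,000,000 Mb; 807.08 items → 807 complete.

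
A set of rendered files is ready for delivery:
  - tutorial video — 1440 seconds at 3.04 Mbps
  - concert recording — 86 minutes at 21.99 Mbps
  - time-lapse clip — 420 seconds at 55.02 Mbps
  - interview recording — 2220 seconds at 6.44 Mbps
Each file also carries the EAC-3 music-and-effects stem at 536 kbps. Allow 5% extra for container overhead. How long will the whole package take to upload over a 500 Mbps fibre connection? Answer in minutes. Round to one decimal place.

5.6 minutes

Audio: 536 kbps = 0.536 Mbps.
tutorial video: 3.576 Mbps × 1440 s × 1.05 = 5406.9 Mb
concert recording: 22.526 Mbps × 5160 s × 1.05 = 122045.9 Mb
time-lapse clip: 55.556 Mbps × 420 s × 1.05 = 24500.2 Mb
interview recording: 6.976 Mbps × 2220 s × 1.05 = 16261.1 Mb
Total: 168214.0 Mb = 21026.8 MB.
At 500 Mbps: 168214.0 / 500 = 336 s ≈ 5.61 minutes.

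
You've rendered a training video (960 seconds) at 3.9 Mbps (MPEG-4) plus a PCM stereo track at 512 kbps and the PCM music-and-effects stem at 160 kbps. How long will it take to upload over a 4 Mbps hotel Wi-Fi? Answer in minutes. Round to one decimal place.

18.3 minutes

Audio total: 512 + 160 = 672 kbps = 0.672 Mbps.
Total bitrate: 4.572 Mbps.
File: 4.572 Mbps × 960 s = 4389.1 Mb.
At 4 Mbps: 4389.1 / 4 = 1097.3 s ≈ 18.3 minutes.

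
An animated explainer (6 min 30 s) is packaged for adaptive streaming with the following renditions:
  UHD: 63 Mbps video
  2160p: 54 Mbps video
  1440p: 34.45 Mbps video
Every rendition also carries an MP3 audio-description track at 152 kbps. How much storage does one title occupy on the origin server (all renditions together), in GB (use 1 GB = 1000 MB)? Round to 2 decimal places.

7.41 GB

6 min 30 s = 390 s
Audio: 152 kbps = 0.152 Mbps.
Sum of rendition bitrates: (63+0.152) + (54+0.152) + (34.45+0.152) = 151.906 Mbps.
× 390 s = 59,243 Mb = 7,405 MB = 7.405 GB.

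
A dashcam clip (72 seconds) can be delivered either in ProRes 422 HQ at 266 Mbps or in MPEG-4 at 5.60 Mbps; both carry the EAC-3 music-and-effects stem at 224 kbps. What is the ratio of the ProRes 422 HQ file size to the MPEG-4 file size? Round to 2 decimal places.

Audio: 224 kbps = 0.224 Mbps.
ProRes 422 HQ: 266.224 Mbps × 72 s = 19168.1 Mb = 2.231 GiB.
MPEG-4: 5.824 Mbps × 72 s = 419.3 Mb = 0.049 GiB.
Ratio: 2.231 / 0.049 = 45.712.

45.71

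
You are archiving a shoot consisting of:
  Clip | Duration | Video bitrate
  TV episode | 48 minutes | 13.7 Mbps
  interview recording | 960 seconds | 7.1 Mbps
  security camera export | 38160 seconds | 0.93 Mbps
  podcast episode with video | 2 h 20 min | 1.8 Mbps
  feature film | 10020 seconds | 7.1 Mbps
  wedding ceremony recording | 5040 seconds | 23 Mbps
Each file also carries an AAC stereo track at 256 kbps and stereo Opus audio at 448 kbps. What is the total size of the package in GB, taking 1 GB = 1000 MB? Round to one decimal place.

41.3 GB

Audio total: 256 + 448 = 704 kbps = 0.704 Mbps.
TV episode: 14.404 Mbps × 2880 s = 41483.5 Mb
interview recording: 7.804 Mbps × 960 s = 7491.8 Mb
security camera export: 1.634 Mbps × 38160 s = 62353.4 Mb
podcast episode with video: 2.504 Mbps × 8400 s = 21033.6 Mb
feature film: 7.804 Mbps × 10020 s = 78196.1 Mb
wedding ceremony recording: 23.704 Mbps × 5040 s = 119468.2 Mb
Total: 330026.6 Mb = 41253.3 MB.
= 41.25 GB.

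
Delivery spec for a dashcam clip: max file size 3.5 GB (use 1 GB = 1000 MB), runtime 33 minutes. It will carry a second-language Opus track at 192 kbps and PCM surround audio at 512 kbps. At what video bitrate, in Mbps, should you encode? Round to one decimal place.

Budget: 3.5 GB = 28000.0 Mb.
33 min = 1980 s
Total bitrate budget: 28000.0 Mb / 1980 s = 14.141 Mbps.
Audio total: 192 + 512 = 704 kbps = 0.704 Mbps.
Video: 14.141 − 0.704 = 13.437 Mbps.

13.4 Mbps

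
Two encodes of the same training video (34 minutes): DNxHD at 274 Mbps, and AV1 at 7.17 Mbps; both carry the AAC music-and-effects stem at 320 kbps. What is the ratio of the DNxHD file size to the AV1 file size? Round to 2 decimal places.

34 min = 2040 s
Audio: 320 kbps = 0.320 Mbps.
DNxHD: 274.320 Mbps × 2040 s = 559612.8 Mb = 65.148 GiB.
AV1: 7.490 Mbps × 2040 s = 15279.6 Mb = 1.779 GiB.
Ratio: 65.148 / 1.779 = 36.625.

36.62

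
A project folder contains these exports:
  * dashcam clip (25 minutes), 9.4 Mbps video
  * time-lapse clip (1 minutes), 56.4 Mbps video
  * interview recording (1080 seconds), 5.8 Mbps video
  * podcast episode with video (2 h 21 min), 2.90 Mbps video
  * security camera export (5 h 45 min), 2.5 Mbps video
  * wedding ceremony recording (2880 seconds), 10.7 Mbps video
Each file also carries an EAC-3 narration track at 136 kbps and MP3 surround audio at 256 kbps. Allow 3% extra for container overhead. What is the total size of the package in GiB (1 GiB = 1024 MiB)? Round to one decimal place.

17.3 GiB

Audio total: 136 + 256 = 392 kbps = 0.392 Mbps.
dashcam clip: 9.792 Mbps × 1500 s × 1.03 = 15128.6 Mb
time-lapse clip: 56.792 Mbps × 60 s × 1.03 = 3509.7 Mb
interview recording: 6.192 Mbps × 1080 s × 1.03 = 6888.0 Mb
podcast episode with video: 3.292 Mbps × 8460 s × 1.03 = 28685.8 Mb
security camera export: 2.892 Mbps × 20700 s × 1.03 = 61660.3 Mb
wedding ceremony recording: 11.092 Mbps × 2880 s × 1.03 = 32903.3 Mb
Total: 148775.8 Mb = 18597.0 MB.
= 17.32 GiB.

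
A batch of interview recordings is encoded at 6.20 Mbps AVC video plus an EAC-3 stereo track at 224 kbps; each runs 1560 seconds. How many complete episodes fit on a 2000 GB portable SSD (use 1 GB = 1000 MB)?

Audio: 224 kbps = 0.224 Mbps.
Total bitrate: 6.424 Mbps.
Per item: 6.424 Mbps × 1560 s = 10,021 Mb = 1,253 MB.
Capacity: 2000 GB = 16,000,000 Mb; 1596.58 items → 1596 complete.

1596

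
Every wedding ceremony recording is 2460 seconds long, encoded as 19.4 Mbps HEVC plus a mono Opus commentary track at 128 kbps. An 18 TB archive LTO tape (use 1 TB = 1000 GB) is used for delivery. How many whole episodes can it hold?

Audio: 128 kbps = 0.128 Mbps.
Total bitrate: 19.528 Mbps.
Per item: 19.528 Mbps × 2460 s = 48,039 Mb = 6,005 MB.
Capacity: 18 TB = 144,000,000 Mb; 2997.57 items → 2997 complete.

2997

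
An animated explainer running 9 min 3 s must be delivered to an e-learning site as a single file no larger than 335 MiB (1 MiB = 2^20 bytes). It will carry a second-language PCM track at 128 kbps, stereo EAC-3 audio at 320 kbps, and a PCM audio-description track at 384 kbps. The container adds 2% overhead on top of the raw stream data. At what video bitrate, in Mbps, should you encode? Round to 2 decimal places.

4.24 Mbps

Budget: 335 MiB = 2810.2 Mb.
Stream payload after overhead: 2810.2 / 1.02 = 2755.1 Mb.
9 min 3 s = 543 s
Total bitrate budget: 2755.1 Mb / 543 s = 5.074 Mbps.
Audio total: 128 + 320 + 384 = 832 kbps = 0.832 Mbps.
Video: 5.074 − 0.832 = 4.242 Mbps.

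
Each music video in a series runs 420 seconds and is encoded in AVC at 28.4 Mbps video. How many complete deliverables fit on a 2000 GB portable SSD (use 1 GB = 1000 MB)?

Per item: 28.400 Mbps × 420 s = 11,928 Mb = 1,491 MB.
Capacity: 2000 GB = 16,000,000 Mb; 1341.38 items → 1341 complete.

1341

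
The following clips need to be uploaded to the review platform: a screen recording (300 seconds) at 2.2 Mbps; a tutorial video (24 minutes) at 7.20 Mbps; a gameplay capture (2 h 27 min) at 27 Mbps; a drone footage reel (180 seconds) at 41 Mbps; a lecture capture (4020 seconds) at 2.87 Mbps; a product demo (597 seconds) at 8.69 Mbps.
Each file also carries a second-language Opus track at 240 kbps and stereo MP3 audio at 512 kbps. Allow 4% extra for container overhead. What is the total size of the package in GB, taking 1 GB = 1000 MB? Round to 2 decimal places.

Audio total: 240 + 512 = 752 kbps = 0.752 Mbps.
screen recording: 2.952 Mbps × 300 s × 1.04 = 921.0 Mb
tutorial video: 7.952 Mbps × 1440 s × 1.04 = 11908.9 Mb
gameplay capture: 27.752 Mbps × 8820 s × 1.04 = 254563.5 Mb
drone footage reel: 41.752 Mbps × 180 s × 1.04 = 7816.0 Mb
lecture capture: 3.622 Mbps × 4020 s × 1.04 = 15142.9 Mb
product demo: 9.442 Mbps × 597 s × 1.04 = 5862.3 Mb
Total: 296214.7 Mb = 37026.8 MB.
= 37.03 GB.

37.03 GB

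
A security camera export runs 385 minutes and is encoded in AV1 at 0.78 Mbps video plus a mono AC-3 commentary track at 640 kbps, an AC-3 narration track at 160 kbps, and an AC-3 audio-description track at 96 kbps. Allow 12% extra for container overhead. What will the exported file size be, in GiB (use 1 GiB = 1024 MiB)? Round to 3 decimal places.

385 min = 23100 s
Audio total: 640 + 160 + 96 = 896 kbps = 0.896 Mbps.
Total bitrate: 0.78 + 0.896 = 1.676 Mbps.
Stream data: 1.676 Mbps × 23100 s = 38715.6 Mb.
With 12% container overhead: ×1.12.
43,361 Mb = 5,420,184,000 bytes ÷ 1,073,741,824 = 5.048 GiB.

5.048 GiB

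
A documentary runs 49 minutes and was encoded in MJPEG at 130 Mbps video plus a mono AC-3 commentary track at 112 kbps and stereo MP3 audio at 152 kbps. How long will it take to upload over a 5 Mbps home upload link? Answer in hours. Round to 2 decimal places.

49 min = 2940 s
Audio total: 112 + 152 = 264 kbps = 0.264 Mbps.
Total bitrate: 130.264 Mbps.
File: 130.264 Mbps × 2940 s = 382976.2 Mb.
At 5 Mbps: 382976.2 / 5 = 76595.2 s ≈ 21.3 hours.

21.28 hours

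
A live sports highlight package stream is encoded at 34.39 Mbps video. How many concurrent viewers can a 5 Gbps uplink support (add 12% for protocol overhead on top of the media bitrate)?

On the wire with 12% overhead: 38.517 Mbps.
5 Gbps = 5,000 Mbps; 5,000 / 38.517 = 129.81 → 129 viewers.

129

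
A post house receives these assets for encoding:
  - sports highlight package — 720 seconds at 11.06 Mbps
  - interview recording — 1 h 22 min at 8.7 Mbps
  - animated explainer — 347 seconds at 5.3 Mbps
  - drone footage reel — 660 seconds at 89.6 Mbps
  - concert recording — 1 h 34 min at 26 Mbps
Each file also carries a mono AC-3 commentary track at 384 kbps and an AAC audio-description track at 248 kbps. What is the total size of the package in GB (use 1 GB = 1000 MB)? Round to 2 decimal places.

33.27 GB

Audio total: 384 + 248 = 632 kbps = 0.632 Mbps.
sports highlight package: 11.692 Mbps × 720 s = 8418.2 Mb
interview recording: 9.332 Mbps × 4920 s = 45913.4 Mb
animated explainer: 5.932 Mbps × 347 s = 2058.4 Mb
drone footage reel: 90.232 Mbps × 660 s = 59553.1 Mb
concert recording: 26.632 Mbps × 5640 s = 150204.5 Mb
Total: 266147.7 Mb = 33268.5 MB.
= 33.27 GB.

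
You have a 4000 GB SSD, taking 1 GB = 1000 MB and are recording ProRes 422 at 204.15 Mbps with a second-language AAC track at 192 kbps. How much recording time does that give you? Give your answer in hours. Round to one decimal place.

43.5 hours

Audio: 192 kbps = 0.192 Mbps.
Total bitrate: 204.15 + 0.192 = 204.342 Mbps.
Capacity: 4000 GB = 32,000,000 Mb.
Recording time: 32,000,000 / 204.342 = 156,600 s ≈ 43.5 hours.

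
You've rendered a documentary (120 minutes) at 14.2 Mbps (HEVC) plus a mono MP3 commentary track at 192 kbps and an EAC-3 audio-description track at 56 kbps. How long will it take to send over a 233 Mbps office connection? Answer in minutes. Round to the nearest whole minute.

7 minutes

120 min = 7200 s
Audio total: 192 + 56 = 248 kbps = 0.248 Mbps.
Total bitrate: 14.448 Mbps.
File: 14.448 Mbps × 7200 s = 104025.6 Mb.
At 233 Mbps: 104025.6 / 233 = 446.5 s ≈ 7.44 minutes.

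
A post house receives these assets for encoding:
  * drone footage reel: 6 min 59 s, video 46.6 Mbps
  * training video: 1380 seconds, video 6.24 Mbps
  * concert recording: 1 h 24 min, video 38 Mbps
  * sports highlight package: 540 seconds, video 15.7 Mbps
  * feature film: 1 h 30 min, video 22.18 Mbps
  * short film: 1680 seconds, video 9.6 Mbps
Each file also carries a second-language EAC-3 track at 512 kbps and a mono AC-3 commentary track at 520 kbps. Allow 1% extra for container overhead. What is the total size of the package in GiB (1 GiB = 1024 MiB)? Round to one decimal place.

44.6 GiB

Audio total: 512 + 520 = 1032 kbps = 1.032 Mbps.
drone footage reel: 47.632 Mbps × 419 s × 1.01 = 20157.4 Mb
training video: 7.272 Mbps × 1380 s × 1.01 = 10135.7 Mb
concert recording: 39.032 Mbps × 5040 s × 1.01 = 198688.5 Mb
sports highlight package: 16.732 Mbps × 540 s × 1.01 = 9125.6 Mb
feature film: 23.212 Mbps × 5400 s × 1.01 = 126598.2 Mb
short film: 10.632 Mbps × 1680 s × 1.01 = 18040.4 Mb
Total: 382745.9 Mb = 47843.2 MB.
= 44.56 GiB.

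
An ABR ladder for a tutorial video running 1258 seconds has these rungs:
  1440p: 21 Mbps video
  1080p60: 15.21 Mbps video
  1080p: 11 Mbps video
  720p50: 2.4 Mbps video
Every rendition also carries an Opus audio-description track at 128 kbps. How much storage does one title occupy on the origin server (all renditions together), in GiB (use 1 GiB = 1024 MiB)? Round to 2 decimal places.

Audio: 128 kbps = 0.128 Mbps.
Sum of rendition bitrates: (21+0.128) + (15.21+0.128) + (11+0.128) + (2.4+0.128) = 50.122 Mbps.
× 1258 s = 63,053 Mb = 7,882 MB = 7.340 GiB.

7.34 GiB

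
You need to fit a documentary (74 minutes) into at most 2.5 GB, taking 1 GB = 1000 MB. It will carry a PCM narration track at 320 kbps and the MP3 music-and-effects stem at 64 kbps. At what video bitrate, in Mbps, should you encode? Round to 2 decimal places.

Budget: 2.5 GB = 20000.0 Mb.
74 min = 4440 s
Total bitrate budget: 20000.0 Mb / 4440 s = 4.505 Mbps.
Audio total: 320 + 64 = 384 kbps = 0.384 Mbps.
Video: 4.505 − 0.384 = 4.121 Mbps.

4.12 Mbps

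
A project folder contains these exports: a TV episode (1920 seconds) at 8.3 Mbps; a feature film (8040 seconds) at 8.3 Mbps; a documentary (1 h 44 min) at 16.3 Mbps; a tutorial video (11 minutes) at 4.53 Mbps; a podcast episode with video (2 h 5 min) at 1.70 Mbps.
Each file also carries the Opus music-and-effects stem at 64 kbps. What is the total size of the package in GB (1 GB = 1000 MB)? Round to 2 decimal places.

Audio: 64 kbps = 0.064 Mbps.
TV episode: 8.364 Mbps × 1920 s = 16058.9 Mb
feature film: 8.364 Mbps × 8040 s = 67246.6 Mb
documentary: 16.364 Mbps × 6240 s = 102111.4 Mb
tutorial video: 4.594 Mbps × 660 s = 3032.0 Mb
podcast episode with video: 1.764 Mbps × 7500 s = 13230.0 Mb
Total: 201678.8 Mb = 25209.9 MB.
= 25.21 GB.

25.21 GB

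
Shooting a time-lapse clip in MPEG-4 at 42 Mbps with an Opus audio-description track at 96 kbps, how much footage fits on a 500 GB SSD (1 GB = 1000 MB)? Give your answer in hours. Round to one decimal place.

Audio: 96 kbps = 0.096 Mbps.
Total bitrate: 42 + 0.096 = 42.096 Mbps.
Capacity: 500 GB = 4,000,000 Mb.
Recording time: 4,000,000 / 42.096 = 95,021 s ≈ 26.4 hours.

26.4 hours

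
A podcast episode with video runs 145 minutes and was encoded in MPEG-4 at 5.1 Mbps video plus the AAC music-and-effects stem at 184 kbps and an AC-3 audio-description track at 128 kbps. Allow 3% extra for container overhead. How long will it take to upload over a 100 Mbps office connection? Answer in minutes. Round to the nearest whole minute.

145 min = 8700 s
Audio total: 184 + 128 = 312 kbps = 0.312 Mbps.
Total bitrate: 5.412 Mbps.
File: 5.412 Mbps × 8700 s = 47084.4 Mb.
With 3% container overhead: ×1.03. → 48496.9 Mb.
At 100 Mbps: 48496.9 / 100 = 485.0 s ≈ 8.08 minutes.

8 minutes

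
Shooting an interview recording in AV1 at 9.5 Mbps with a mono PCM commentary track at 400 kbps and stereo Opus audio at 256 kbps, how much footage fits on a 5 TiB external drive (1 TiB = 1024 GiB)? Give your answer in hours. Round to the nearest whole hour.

Audio total: 400 + 256 = 656 kbps = 0.656 Mbps.
Total bitrate: 9.5 + 0.656 = 10.156 Mbps.
Capacity: 5 TiB = 43,980,465 Mb.
Recording time: 43,980,465 / 10.156 = 4,330,491 s ≈ 1,203 hours.

1203 hours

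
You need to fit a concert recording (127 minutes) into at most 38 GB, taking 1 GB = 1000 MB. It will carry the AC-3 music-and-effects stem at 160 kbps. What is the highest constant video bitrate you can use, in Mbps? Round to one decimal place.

Budget: 38 GB = 304000.0 Mb.
127 min = 7620 s
Total bitrate budget: 304000.0 Mb / 7620 s = 39.895 Mbps.
Audio: 160 kbps = 0.160 Mbps.
Video: 39.895 − 0.160 = 39.735 Mbps.

39.7 Mbps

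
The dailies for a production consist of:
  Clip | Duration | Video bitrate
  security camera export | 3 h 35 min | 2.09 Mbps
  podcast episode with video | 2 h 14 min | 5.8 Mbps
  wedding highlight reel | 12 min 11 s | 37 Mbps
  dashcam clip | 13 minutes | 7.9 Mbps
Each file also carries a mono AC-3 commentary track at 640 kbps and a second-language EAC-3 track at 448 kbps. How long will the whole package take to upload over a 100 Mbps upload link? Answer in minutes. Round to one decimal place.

Audio total: 640 + 448 = 1088 kbps = 1.088 Mbps.
security camera export: 3.178 Mbps × 12900 s = 40996.2 Mb
podcast episode with video: 6.888 Mbps × 8040 s = 55379.5 Mb
wedding highlight reel: 38.088 Mbps × 731 s = 27842.3 Mb
dashcam clip: 8.988 Mbps × 780 s = 7010.6 Mb
Total: 131228.7 Mb = 16403.6 MB.
At 100 Mbps: 131228.7 / 100 = 1312 s ≈ 21.9 minutes.

21.9 minutes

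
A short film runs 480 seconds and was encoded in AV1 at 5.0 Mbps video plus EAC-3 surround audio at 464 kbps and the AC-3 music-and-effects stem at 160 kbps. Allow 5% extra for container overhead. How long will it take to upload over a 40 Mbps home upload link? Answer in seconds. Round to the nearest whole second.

Audio total: 464 + 160 = 624 kbps = 0.624 Mbps.
Total bitrate: 5.624 Mbps.
File: 5.624 Mbps × 480 s = 2699.5 Mb.
With 5% container overhead: ×1.05. → 2834.5 Mb.
At 40 Mbps: 2834.5 / 40 = 70.9 s ≈ 70.9 seconds.

71 seconds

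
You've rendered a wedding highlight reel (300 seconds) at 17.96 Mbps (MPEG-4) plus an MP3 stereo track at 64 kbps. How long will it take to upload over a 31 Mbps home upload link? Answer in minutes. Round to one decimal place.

Audio: 64 kbps = 0.064 Mbps.
Total bitrate: 18.024 Mbps.
File: 18.024 Mbps × 300 s = 5407.2 Mb.
At 31 Mbps: 5407.2 / 31 = 174.4 s ≈ 2.91 minutes.

2.9 minutes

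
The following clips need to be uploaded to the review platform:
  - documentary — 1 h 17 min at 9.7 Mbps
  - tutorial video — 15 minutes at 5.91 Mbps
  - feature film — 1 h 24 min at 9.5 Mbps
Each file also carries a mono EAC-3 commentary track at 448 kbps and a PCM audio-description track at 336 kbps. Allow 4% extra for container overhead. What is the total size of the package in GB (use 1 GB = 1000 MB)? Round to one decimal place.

Audio total: 448 + 336 = 784 kbps = 0.784 Mbps.
documentary: 10.484 Mbps × 4620 s × 1.04 = 50373.5 Mb
tutorial video: 6.694 Mbps × 900 s × 1.04 = 6265.6 Mb
feature film: 10.284 Mbps × 5040 s × 1.04 = 53904.6 Mb
Total: 110543.7 Mb = 13818.0 MB.
= 13.82 GB.

13.8 GB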